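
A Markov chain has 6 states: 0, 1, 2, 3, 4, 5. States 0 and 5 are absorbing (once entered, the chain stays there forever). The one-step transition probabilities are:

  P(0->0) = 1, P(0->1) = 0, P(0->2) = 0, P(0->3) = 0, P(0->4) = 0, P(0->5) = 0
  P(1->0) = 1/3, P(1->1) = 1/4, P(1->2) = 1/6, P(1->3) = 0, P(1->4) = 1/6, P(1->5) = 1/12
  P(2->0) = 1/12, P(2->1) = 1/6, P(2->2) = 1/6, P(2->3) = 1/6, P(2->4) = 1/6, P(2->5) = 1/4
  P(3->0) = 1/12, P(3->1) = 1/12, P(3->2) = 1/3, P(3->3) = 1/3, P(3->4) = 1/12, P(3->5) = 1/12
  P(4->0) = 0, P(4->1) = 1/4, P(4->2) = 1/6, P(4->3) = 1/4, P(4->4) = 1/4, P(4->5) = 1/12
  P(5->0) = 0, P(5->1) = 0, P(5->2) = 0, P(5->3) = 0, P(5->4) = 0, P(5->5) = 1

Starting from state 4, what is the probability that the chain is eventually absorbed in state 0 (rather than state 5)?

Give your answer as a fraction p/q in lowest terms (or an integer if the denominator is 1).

Let a_i = P(absorbed in 0 | start in state i).
Boundary conditions: a_0 = 1, a_5 = 0.
For each transient state i, a_i = sum_j P(i->j) * a_j:
  a_1 = 1/3*a_0 + 1/4*a_1 + 1/6*a_2 + 0*a_3 + 1/6*a_4 + 1/12*a_5
  a_2 = 1/12*a_0 + 1/6*a_1 + 1/6*a_2 + 1/6*a_3 + 1/6*a_4 + 1/4*a_5
  a_3 = 1/12*a_0 + 1/12*a_1 + 1/3*a_2 + 1/3*a_3 + 1/12*a_4 + 1/12*a_5
  a_4 = 0*a_0 + 1/4*a_1 + 1/6*a_2 + 1/4*a_3 + 1/4*a_4 + 1/12*a_5

Substituting a_0 = 1 and a_5 = 0, rearrange to (I - Q) a = r where r[i] = P(i -> 0):
  [3/4, -1/6, 0, -1/6] . (a_1, a_2, a_3, a_4) = 1/3
  [-1/6, 5/6, -1/6, -1/6] . (a_1, a_2, a_3, a_4) = 1/12
  [-1/12, -1/3, 2/3, -1/12] . (a_1, a_2, a_3, a_4) = 1/12
  [-1/4, -1/6, -1/4, 3/4] . (a_1, a_2, a_3, a_4) = 0

Solving yields:
  a_1 = 1271/1989
  a_2 = 183/442
  a_3 = 934/1989
  a_4 = 6/13

Starting state is 4, so the absorption probability is a_4 = 6/13.

Answer: 6/13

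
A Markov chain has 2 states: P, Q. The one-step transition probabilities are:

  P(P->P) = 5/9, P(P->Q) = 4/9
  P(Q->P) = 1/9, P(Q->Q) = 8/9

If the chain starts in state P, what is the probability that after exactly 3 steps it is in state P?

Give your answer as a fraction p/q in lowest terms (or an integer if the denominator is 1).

Computing P^3 by repeated multiplication:
P^1 =
  P: [5/9, 4/9]
  Q: [1/9, 8/9]
P^2 =
  P: [29/81, 52/81]
  Q: [13/81, 68/81]
P^3 =
  P: [197/729, 532/729]
  Q: [133/729, 596/729]

(P^3)[P -> P] = 197/729

Answer: 197/729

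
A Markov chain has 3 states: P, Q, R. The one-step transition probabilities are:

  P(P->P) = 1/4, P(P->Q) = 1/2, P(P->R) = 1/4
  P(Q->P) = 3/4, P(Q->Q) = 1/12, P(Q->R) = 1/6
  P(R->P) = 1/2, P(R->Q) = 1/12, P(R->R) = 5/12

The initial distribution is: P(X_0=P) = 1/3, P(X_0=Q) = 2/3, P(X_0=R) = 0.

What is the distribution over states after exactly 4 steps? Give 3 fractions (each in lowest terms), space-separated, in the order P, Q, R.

Propagating the distribution step by step (d_{t+1} = d_t * P):
d_0 = (P=1/3, Q=2/3, R=0)
  d_1[P] = 1/3*1/4 + 2/3*3/4 + 0*1/2 = 7/12
  d_1[Q] = 1/3*1/2 + 2/3*1/12 + 0*1/12 = 2/9
  d_1[R] = 1/3*1/4 + 2/3*1/6 + 0*5/12 = 7/36
d_1 = (P=7/12, Q=2/9, R=7/36)
  d_2[P] = 7/12*1/4 + 2/9*3/4 + 7/36*1/2 = 59/144
  d_2[Q] = 7/12*1/2 + 2/9*1/12 + 7/36*1/12 = 47/144
  d_2[R] = 7/12*1/4 + 2/9*1/6 + 7/36*5/12 = 19/72
d_2 = (P=59/144, Q=47/144, R=19/72)
  d_3[P] = 59/144*1/4 + 47/144*3/4 + 19/72*1/2 = 23/48
  d_3[Q] = 59/144*1/2 + 47/144*1/12 + 19/72*1/12 = 439/1728
  d_3[R] = 59/144*1/4 + 47/144*1/6 + 19/72*5/12 = 461/1728
d_3 = (P=23/48, Q=439/1728, R=461/1728)
  d_4[P] = 23/48*1/4 + 439/1728*3/4 + 461/1728*1/2 = 3067/6912
  d_4[Q] = 23/48*1/2 + 439/1728*1/12 + 461/1728*1/12 = 163/576
  d_4[R] = 23/48*1/4 + 439/1728*1/6 + 461/1728*5/12 = 1889/6912
d_4 = (P=3067/6912, Q=163/576, R=1889/6912)

Answer: 3067/6912 163/576 1889/6912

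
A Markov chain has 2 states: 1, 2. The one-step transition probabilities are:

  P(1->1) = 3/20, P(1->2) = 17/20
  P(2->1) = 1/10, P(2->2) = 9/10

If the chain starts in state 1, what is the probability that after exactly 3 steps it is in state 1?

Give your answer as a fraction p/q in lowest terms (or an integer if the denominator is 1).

Answer: 843/8000

Derivation:
Computing P^3 by repeated multiplication:
P^1 =
  1: [3/20, 17/20]
  2: [1/10, 9/10]
P^2 =
  1: [43/400, 357/400]
  2: [21/200, 179/200]
P^3 =
  1: [843/8000, 7157/8000]
  2: [421/4000, 3579/4000]

(P^3)[1 -> 1] = 843/8000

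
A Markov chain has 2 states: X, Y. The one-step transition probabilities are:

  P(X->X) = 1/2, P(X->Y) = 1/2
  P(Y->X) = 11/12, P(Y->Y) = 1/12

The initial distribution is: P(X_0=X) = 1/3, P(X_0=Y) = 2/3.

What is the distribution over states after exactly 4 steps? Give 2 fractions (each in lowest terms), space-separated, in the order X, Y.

Propagating the distribution step by step (d_{t+1} = d_t * P):
d_0 = (X=1/3, Y=2/3)
  d_1[X] = 1/3*1/2 + 2/3*11/12 = 7/9
  d_1[Y] = 1/3*1/2 + 2/3*1/12 = 2/9
d_1 = (X=7/9, Y=2/9)
  d_2[X] = 7/9*1/2 + 2/9*11/12 = 16/27
  d_2[Y] = 7/9*1/2 + 2/9*1/12 = 11/27
d_2 = (X=16/27, Y=11/27)
  d_3[X] = 16/27*1/2 + 11/27*11/12 = 217/324
  d_3[Y] = 16/27*1/2 + 11/27*1/12 = 107/324
d_3 = (X=217/324, Y=107/324)
  d_4[X] = 217/324*1/2 + 107/324*11/12 = 2479/3888
  d_4[Y] = 217/324*1/2 + 107/324*1/12 = 1409/3888
d_4 = (X=2479/3888, Y=1409/3888)

Answer: 2479/3888 1409/3888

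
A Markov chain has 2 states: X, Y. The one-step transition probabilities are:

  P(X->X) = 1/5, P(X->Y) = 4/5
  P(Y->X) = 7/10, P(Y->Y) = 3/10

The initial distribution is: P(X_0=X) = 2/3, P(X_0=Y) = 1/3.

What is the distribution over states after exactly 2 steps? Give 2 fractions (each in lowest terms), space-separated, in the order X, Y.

Answer: 31/60 29/60

Derivation:
Propagating the distribution step by step (d_{t+1} = d_t * P):
d_0 = (X=2/3, Y=1/3)
  d_1[X] = 2/3*1/5 + 1/3*7/10 = 11/30
  d_1[Y] = 2/3*4/5 + 1/3*3/10 = 19/30
d_1 = (X=11/30, Y=19/30)
  d_2[X] = 11/30*1/5 + 19/30*7/10 = 31/60
  d_2[Y] = 11/30*4/5 + 19/30*3/10 = 29/60
d_2 = (X=31/60, Y=29/60)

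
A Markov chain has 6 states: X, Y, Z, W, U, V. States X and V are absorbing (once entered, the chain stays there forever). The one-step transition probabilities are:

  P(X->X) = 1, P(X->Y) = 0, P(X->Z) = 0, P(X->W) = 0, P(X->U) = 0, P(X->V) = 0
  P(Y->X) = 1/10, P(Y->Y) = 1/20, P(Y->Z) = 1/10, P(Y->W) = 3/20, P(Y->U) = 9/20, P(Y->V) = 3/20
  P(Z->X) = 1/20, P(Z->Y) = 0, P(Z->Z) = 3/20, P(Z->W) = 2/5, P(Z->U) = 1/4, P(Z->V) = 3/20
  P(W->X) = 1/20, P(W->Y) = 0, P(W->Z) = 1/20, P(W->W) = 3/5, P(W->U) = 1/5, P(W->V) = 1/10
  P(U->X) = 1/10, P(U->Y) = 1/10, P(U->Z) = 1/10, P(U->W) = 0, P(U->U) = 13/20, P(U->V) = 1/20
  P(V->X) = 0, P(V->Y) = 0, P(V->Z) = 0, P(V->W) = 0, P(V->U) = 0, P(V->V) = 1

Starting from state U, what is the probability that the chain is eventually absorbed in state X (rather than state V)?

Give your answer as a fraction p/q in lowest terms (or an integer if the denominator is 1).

Let a_i = P(absorbed in X | start in state i).
Boundary conditions: a_X = 1, a_V = 0.
For each transient state i, a_i = sum_j P(i->j) * a_j:
  a_Y = 1/10*a_X + 1/20*a_Y + 1/10*a_Z + 3/20*a_W + 9/20*a_U + 3/20*a_V
  a_Z = 1/20*a_X + 0*a_Y + 3/20*a_Z + 2/5*a_W + 1/4*a_U + 3/20*a_V
  a_W = 1/20*a_X + 0*a_Y + 1/20*a_Z + 3/5*a_W + 1/5*a_U + 1/10*a_V
  a_U = 1/10*a_X + 1/10*a_Y + 1/10*a_Z + 0*a_W + 13/20*a_U + 1/20*a_V

Substituting a_X = 1 and a_V = 0, rearrange to (I - Q) a = r where r[i] = P(i -> X):
  [19/20, -1/10, -3/20, -9/20] . (a_Y, a_Z, a_W, a_U) = 1/10
  [0, 17/20, -2/5, -1/4] . (a_Y, a_Z, a_W, a_U) = 1/20
  [0, -1/20, 2/5, -1/5] . (a_Y, a_Z, a_W, a_U) = 1/20
  [-1/10, -1/10, 0, 7/20] . (a_Y, a_Z, a_W, a_U) = 1/10

Solving yields:
  a_Y = 2709/5629
  a_Z = 2435/5629
  a_W = 2547/5629
  a_U = 3078/5629

Starting state is U, so the absorption probability is a_U = 3078/5629.

Answer: 3078/5629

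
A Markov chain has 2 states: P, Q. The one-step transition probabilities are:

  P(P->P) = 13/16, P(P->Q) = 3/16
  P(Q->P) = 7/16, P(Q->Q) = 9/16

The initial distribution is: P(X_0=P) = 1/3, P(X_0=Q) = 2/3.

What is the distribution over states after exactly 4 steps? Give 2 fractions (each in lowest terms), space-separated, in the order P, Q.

Propagating the distribution step by step (d_{t+1} = d_t * P):
d_0 = (P=1/3, Q=2/3)
  d_1[P] = 1/3*13/16 + 2/3*7/16 = 9/16
  d_1[Q] = 1/3*3/16 + 2/3*9/16 = 7/16
d_1 = (P=9/16, Q=7/16)
  d_2[P] = 9/16*13/16 + 7/16*7/16 = 83/128
  d_2[Q] = 9/16*3/16 + 7/16*9/16 = 45/128
d_2 = (P=83/128, Q=45/128)
  d_3[P] = 83/128*13/16 + 45/128*7/16 = 697/1024
  d_3[Q] = 83/128*3/16 + 45/128*9/16 = 327/1024
d_3 = (P=697/1024, Q=327/1024)
  d_4[P] = 697/1024*13/16 + 327/1024*7/16 = 5675/8192
  d_4[Q] = 697/1024*3/16 + 327/1024*9/16 = 2517/8192
d_4 = (P=5675/8192, Q=2517/8192)

Answer: 5675/8192 2517/8192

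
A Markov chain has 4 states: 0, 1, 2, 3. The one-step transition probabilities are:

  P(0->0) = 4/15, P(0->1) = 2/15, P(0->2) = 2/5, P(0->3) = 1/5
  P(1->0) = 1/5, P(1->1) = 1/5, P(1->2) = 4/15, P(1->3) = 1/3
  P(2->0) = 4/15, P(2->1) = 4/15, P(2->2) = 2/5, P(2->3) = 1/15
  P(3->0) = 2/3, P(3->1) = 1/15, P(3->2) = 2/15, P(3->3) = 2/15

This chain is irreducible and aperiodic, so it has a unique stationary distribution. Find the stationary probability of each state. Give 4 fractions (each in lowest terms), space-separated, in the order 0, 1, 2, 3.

Answer: 1083/3362 599/3362 557/1681 283/1681

Derivation:
The stationary distribution satisfies pi = pi * P, i.e.:
  pi_0 = 4/15*pi_0 + 1/5*pi_1 + 4/15*pi_2 + 2/3*pi_3
  pi_1 = 2/15*pi_0 + 1/5*pi_1 + 4/15*pi_2 + 1/15*pi_3
  pi_2 = 2/5*pi_0 + 4/15*pi_1 + 2/5*pi_2 + 2/15*pi_3
  pi_3 = 1/5*pi_0 + 1/3*pi_1 + 1/15*pi_2 + 2/15*pi_3
with normalization: pi_0 + pi_1 + pi_2 + pi_3 = 1.

Using the first 3 balance equations plus normalization, the linear system A*pi = b is:
  [-11/15, 1/5, 4/15, 2/3] . pi = 0
  [2/15, -4/5, 4/15, 1/15] . pi = 0
  [2/5, 4/15, -3/5, 2/15] . pi = 0
  [1, 1, 1, 1] . pi = 1

Solving yields:
  pi_0 = 1083/3362
  pi_1 = 599/3362
  pi_2 = 557/1681
  pi_3 = 283/1681

Verification (pi * P):
  1083/3362*4/15 + 599/3362*1/5 + 557/1681*4/15 + 283/1681*2/3 = 1083/3362 = pi_0  (ok)
  1083/3362*2/15 + 599/3362*1/5 + 557/1681*4/15 + 283/1681*1/15 = 599/3362 = pi_1  (ok)
  1083/3362*2/5 + 599/3362*4/15 + 557/1681*2/5 + 283/1681*2/15 = 557/1681 = pi_2  (ok)
  1083/3362*1/5 + 599/3362*1/3 + 557/1681*1/15 + 283/1681*2/15 = 283/1681 = pi_3  (ok)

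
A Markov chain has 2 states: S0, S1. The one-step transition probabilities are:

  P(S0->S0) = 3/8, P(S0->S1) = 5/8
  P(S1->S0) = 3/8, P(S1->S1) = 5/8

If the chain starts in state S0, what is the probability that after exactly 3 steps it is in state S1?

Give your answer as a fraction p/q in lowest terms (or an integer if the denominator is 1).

Answer: 5/8

Derivation:
Computing P^3 by repeated multiplication:
P^1 =
  S0: [3/8, 5/8]
  S1: [3/8, 5/8]
P^2 =
  S0: [3/8, 5/8]
  S1: [3/8, 5/8]
P^3 =
  S0: [3/8, 5/8]
  S1: [3/8, 5/8]

(P^3)[S0 -> S1] = 5/8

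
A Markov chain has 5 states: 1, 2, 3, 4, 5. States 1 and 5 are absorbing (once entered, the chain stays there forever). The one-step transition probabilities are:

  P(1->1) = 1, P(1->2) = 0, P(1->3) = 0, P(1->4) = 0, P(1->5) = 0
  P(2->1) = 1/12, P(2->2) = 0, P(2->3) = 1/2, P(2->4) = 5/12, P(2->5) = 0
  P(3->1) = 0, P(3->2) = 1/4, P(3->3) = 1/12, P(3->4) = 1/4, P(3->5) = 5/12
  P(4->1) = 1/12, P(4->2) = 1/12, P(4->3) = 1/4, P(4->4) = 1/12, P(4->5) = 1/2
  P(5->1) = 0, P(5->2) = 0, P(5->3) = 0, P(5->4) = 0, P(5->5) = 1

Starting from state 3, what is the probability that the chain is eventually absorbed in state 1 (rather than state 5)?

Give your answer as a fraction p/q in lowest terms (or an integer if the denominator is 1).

Let a_i = P(absorbed in 1 | start in state i).
Boundary conditions: a_1 = 1, a_5 = 0.
For each transient state i, a_i = sum_j P(i->j) * a_j:
  a_2 = 1/12*a_1 + 0*a_2 + 1/2*a_3 + 5/12*a_4 + 0*a_5
  a_3 = 0*a_1 + 1/4*a_2 + 1/12*a_3 + 1/4*a_4 + 5/12*a_5
  a_4 = 1/12*a_1 + 1/12*a_2 + 1/4*a_3 + 1/12*a_4 + 1/2*a_5

Substituting a_1 = 1 and a_5 = 0, rearrange to (I - Q) a = r where r[i] = P(i -> 1):
  [1, -1/2, -5/12] . (a_2, a_3, a_4) = 1/12
  [-1/4, 11/12, -1/4] . (a_2, a_3, a_4) = 0
  [-1/12, -1/4, 11/12] . (a_2, a_3, a_4) = 1/12

Solving yields:
  a_2 = 185/1028
  a_3 = 87/1028
  a_4 = 67/514

Starting state is 3, so the absorption probability is a_3 = 87/1028.

Answer: 87/1028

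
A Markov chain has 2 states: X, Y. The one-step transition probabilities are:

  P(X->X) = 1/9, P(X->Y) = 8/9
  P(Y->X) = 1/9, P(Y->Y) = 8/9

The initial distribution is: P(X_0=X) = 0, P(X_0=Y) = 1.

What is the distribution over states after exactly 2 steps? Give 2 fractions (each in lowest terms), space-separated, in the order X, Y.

Answer: 1/9 8/9

Derivation:
Propagating the distribution step by step (d_{t+1} = d_t * P):
d_0 = (X=0, Y=1)
  d_1[X] = 0*1/9 + 1*1/9 = 1/9
  d_1[Y] = 0*8/9 + 1*8/9 = 8/9
d_1 = (X=1/9, Y=8/9)
  d_2[X] = 1/9*1/9 + 8/9*1/9 = 1/9
  d_2[Y] = 1/9*8/9 + 8/9*8/9 = 8/9
d_2 = (X=1/9, Y=8/9)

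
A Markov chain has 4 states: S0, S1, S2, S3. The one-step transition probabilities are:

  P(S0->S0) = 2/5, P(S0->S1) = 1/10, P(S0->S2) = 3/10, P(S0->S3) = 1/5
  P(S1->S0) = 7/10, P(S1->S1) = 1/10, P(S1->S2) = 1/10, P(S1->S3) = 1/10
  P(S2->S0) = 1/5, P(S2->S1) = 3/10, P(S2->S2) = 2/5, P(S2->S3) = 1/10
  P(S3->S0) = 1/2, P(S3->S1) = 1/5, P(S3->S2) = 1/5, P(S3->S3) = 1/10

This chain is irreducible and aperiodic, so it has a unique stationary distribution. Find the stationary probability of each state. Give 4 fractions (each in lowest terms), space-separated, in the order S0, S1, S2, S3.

The stationary distribution satisfies pi = pi * P, i.e.:
  pi_S0 = 2/5*pi_S0 + 7/10*pi_S1 + 1/5*pi_S2 + 1/2*pi_S3
  pi_S1 = 1/10*pi_S0 + 1/10*pi_S1 + 3/10*pi_S2 + 1/5*pi_S3
  pi_S2 = 3/10*pi_S0 + 1/10*pi_S1 + 2/5*pi_S2 + 1/5*pi_S3
  pi_S3 = 1/5*pi_S0 + 1/10*pi_S1 + 1/10*pi_S2 + 1/10*pi_S3
with normalization: pi_S0 + pi_S1 + pi_S2 + pi_S3 = 1.

Using the first 3 balance equations plus normalization, the linear system A*pi = b is:
  [-3/5, 7/10, 1/5, 1/2] . pi = 0
  [1/10, -9/10, 3/10, 1/5] . pi = 0
  [3/10, 1/10, -3/5, 1/5] . pi = 0
  [1, 1, 1, 1] . pi = 1

Solving yields:
  pi_S0 = 421/1029
  pi_S1 = 25/147
  pi_S2 = 96/343
  pi_S3 = 145/1029

Verification (pi * P):
  421/1029*2/5 + 25/147*7/10 + 96/343*1/5 + 145/1029*1/2 = 421/1029 = pi_S0  (ok)
  421/1029*1/10 + 25/147*1/10 + 96/343*3/10 + 145/1029*1/5 = 25/147 = pi_S1  (ok)
  421/1029*3/10 + 25/147*1/10 + 96/343*2/5 + 145/1029*1/5 = 96/343 = pi_S2  (ok)
  421/1029*1/5 + 25/147*1/10 + 96/343*1/10 + 145/1029*1/10 = 145/1029 = pi_S3  (ok)

Answer: 421/1029 25/147 96/343 145/1029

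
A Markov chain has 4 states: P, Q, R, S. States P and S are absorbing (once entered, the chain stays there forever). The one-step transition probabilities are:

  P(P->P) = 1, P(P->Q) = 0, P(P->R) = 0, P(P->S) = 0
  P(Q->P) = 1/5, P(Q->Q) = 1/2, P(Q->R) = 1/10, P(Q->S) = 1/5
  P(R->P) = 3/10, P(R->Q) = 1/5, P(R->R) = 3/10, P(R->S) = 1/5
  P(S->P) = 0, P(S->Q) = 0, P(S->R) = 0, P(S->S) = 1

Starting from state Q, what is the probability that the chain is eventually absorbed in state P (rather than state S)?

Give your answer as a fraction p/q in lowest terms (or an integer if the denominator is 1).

Let a_i = P(absorbed in P | start in state i).
Boundary conditions: a_P = 1, a_S = 0.
For each transient state i, a_i = sum_j P(i->j) * a_j:
  a_Q = 1/5*a_P + 1/2*a_Q + 1/10*a_R + 1/5*a_S
  a_R = 3/10*a_P + 1/5*a_Q + 3/10*a_R + 1/5*a_S

Substituting a_P = 1 and a_S = 0, rearrange to (I - Q) a = r where r[i] = P(i -> P):
  [1/2, -1/10] . (a_Q, a_R) = 1/5
  [-1/5, 7/10] . (a_Q, a_R) = 3/10

Solving yields:
  a_Q = 17/33
  a_R = 19/33

Starting state is Q, so the absorption probability is a_Q = 17/33.

Answer: 17/33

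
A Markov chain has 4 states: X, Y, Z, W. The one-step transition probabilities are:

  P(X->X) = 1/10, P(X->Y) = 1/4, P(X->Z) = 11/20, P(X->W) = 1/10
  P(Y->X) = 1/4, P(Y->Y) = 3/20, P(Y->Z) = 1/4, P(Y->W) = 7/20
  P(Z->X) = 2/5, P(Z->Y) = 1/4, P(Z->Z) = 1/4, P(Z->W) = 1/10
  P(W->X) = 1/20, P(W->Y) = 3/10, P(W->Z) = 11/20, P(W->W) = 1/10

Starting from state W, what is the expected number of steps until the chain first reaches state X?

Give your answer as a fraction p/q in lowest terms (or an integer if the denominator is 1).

Let h_i = expected steps to first reach X from state i.
Boundary: h_X = 0.
First-step equations for the other states:
  h_Y = 1 + 1/4*h_X + 3/20*h_Y + 1/4*h_Z + 7/20*h_W
  h_Z = 1 + 2/5*h_X + 1/4*h_Y + 1/4*h_Z + 1/10*h_W
  h_W = 1 + 1/20*h_X + 3/10*h_Y + 11/20*h_Z + 1/10*h_W

Substituting h_X = 0 and rearranging gives the linear system (I - Q) h = 1:
  [17/20, -1/4, -7/20] . (h_Y, h_Z, h_W) = 1
  [-1/4, 3/4, -1/10] . (h_Y, h_Z, h_W) = 1
  [-3/10, -11/20, 9/10] . (h_Y, h_Z, h_W) = 1

Solving yields:
  h_Y = 10600/2691
  h_Z = 2900/897
  h_W = 11840/2691

Starting state is W, so the expected hitting time is h_W = 11840/2691.

Answer: 11840/2691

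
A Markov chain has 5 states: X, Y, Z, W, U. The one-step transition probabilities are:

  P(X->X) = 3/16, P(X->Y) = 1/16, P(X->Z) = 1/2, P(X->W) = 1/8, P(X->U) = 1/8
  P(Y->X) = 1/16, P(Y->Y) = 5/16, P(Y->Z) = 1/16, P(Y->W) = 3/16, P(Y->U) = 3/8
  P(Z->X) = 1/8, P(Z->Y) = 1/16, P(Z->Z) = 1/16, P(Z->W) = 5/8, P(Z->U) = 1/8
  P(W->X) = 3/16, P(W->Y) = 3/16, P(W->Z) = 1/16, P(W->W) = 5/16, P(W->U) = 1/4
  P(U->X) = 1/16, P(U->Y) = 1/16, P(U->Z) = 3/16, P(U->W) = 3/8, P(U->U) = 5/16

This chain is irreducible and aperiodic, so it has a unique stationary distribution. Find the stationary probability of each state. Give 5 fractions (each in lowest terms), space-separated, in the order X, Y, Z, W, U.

Answer: 3541/27287 583/4198 4100/27287 1399/4198 6763/27287

Derivation:
The stationary distribution satisfies pi = pi * P, i.e.:
  pi_X = 3/16*pi_X + 1/16*pi_Y + 1/8*pi_Z + 3/16*pi_W + 1/16*pi_U
  pi_Y = 1/16*pi_X + 5/16*pi_Y + 1/16*pi_Z + 3/16*pi_W + 1/16*pi_U
  pi_Z = 1/2*pi_X + 1/16*pi_Y + 1/16*pi_Z + 1/16*pi_W + 3/16*pi_U
  pi_W = 1/8*pi_X + 3/16*pi_Y + 5/8*pi_Z + 5/16*pi_W + 3/8*pi_U
  pi_U = 1/8*pi_X + 3/8*pi_Y + 1/8*pi_Z + 1/4*pi_W + 5/16*pi_U
with normalization: pi_X + pi_Y + pi_Z + pi_W + pi_U = 1.

Using the first 4 balance equations plus normalization, the linear system A*pi = b is:
  [-13/16, 1/16, 1/8, 3/16, 1/16] . pi = 0
  [1/16, -11/16, 1/16, 3/16, 1/16] . pi = 0
  [1/2, 1/16, -15/16, 1/16, 3/16] . pi = 0
  [1/8, 3/16, 5/8, -11/16, 3/8] . pi = 0
  [1, 1, 1, 1, 1] . pi = 1

Solving yields:
  pi_X = 3541/27287
  pi_Y = 583/4198
  pi_Z = 4100/27287
  pi_W = 1399/4198
  pi_U = 6763/27287

Verification (pi * P):
  3541/27287*3/16 + 583/4198*1/16 + 4100/27287*1/8 + 1399/4198*3/16 + 6763/27287*1/16 = 3541/27287 = pi_X  (ok)
  3541/27287*1/16 + 583/4198*5/16 + 4100/27287*1/16 + 1399/4198*3/16 + 6763/27287*1/16 = 583/4198 = pi_Y  (ok)
  3541/27287*1/2 + 583/4198*1/16 + 4100/27287*1/16 + 1399/4198*1/16 + 6763/27287*3/16 = 4100/27287 = pi_Z  (ok)
  3541/27287*1/8 + 583/4198*3/16 + 4100/27287*5/8 + 1399/4198*5/16 + 6763/27287*3/8 = 1399/4198 = pi_W  (ok)
  3541/27287*1/8 + 583/4198*3/8 + 4100/27287*1/8 + 1399/4198*1/4 + 6763/27287*5/16 = 6763/27287 = pi_U  (ok)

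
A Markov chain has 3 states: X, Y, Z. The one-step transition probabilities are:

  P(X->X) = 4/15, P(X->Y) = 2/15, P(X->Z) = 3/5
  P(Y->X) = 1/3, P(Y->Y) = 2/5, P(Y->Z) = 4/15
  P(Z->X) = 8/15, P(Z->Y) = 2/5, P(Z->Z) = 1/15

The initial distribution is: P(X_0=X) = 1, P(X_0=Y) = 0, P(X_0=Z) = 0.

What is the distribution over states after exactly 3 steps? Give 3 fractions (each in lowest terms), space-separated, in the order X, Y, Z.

Answer: 1186/3375 958/3375 1231/3375

Derivation:
Propagating the distribution step by step (d_{t+1} = d_t * P):
d_0 = (X=1, Y=0, Z=0)
  d_1[X] = 1*4/15 + 0*1/3 + 0*8/15 = 4/15
  d_1[Y] = 1*2/15 + 0*2/5 + 0*2/5 = 2/15
  d_1[Z] = 1*3/5 + 0*4/15 + 0*1/15 = 3/5
d_1 = (X=4/15, Y=2/15, Z=3/5)
  d_2[X] = 4/15*4/15 + 2/15*1/3 + 3/5*8/15 = 98/225
  d_2[Y] = 4/15*2/15 + 2/15*2/5 + 3/5*2/5 = 74/225
  d_2[Z] = 4/15*3/5 + 2/15*4/15 + 3/5*1/15 = 53/225
d_2 = (X=98/225, Y=74/225, Z=53/225)
  d_3[X] = 98/225*4/15 + 74/225*1/3 + 53/225*8/15 = 1186/3375
  d_3[Y] = 98/225*2/15 + 74/225*2/5 + 53/225*2/5 = 958/3375
  d_3[Z] = 98/225*3/5 + 74/225*4/15 + 53/225*1/15 = 1231/3375
d_3 = (X=1186/3375, Y=958/3375, Z=1231/3375)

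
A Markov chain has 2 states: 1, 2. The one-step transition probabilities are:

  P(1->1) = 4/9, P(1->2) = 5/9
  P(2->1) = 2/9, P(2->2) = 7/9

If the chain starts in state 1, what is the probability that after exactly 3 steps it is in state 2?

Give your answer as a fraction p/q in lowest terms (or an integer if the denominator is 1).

Answer: 515/729

Derivation:
Computing P^3 by repeated multiplication:
P^1 =
  1: [4/9, 5/9]
  2: [2/9, 7/9]
P^2 =
  1: [26/81, 55/81]
  2: [22/81, 59/81]
P^3 =
  1: [214/729, 515/729]
  2: [206/729, 523/729]

(P^3)[1 -> 2] = 515/729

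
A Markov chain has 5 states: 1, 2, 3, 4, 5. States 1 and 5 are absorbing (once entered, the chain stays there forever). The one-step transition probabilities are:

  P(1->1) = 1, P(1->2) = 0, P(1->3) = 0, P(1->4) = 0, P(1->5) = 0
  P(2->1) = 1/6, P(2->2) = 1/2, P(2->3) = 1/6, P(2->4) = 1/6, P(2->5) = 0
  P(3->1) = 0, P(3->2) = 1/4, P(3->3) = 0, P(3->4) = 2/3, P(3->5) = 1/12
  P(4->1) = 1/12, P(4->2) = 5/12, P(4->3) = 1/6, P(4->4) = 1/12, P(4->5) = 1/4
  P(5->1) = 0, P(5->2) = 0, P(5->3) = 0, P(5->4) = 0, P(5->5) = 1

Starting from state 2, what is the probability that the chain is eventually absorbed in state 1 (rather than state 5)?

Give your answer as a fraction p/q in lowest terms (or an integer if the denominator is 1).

Answer: 136/209

Derivation:
Let a_i = P(absorbed in 1 | start in state i).
Boundary conditions: a_1 = 1, a_5 = 0.
For each transient state i, a_i = sum_j P(i->j) * a_j:
  a_2 = 1/6*a_1 + 1/2*a_2 + 1/6*a_3 + 1/6*a_4 + 0*a_5
  a_3 = 0*a_1 + 1/4*a_2 + 0*a_3 + 2/3*a_4 + 1/12*a_5
  a_4 = 1/12*a_1 + 5/12*a_2 + 1/6*a_3 + 1/12*a_4 + 1/4*a_5

Substituting a_1 = 1 and a_5 = 0, rearrange to (I - Q) a = r where r[i] = P(i -> 1):
  [1/2, -1/6, -1/6] . (a_2, a_3, a_4) = 1/6
  [-1/4, 1, -2/3] . (a_2, a_3, a_4) = 0
  [-5/12, -1/6, 11/12] . (a_2, a_3, a_4) = 1/12

Solving yields:
  a_2 = 136/209
  a_3 = 100/209
  a_4 = 9/19

Starting state is 2, so the absorption probability is a_2 = 136/209.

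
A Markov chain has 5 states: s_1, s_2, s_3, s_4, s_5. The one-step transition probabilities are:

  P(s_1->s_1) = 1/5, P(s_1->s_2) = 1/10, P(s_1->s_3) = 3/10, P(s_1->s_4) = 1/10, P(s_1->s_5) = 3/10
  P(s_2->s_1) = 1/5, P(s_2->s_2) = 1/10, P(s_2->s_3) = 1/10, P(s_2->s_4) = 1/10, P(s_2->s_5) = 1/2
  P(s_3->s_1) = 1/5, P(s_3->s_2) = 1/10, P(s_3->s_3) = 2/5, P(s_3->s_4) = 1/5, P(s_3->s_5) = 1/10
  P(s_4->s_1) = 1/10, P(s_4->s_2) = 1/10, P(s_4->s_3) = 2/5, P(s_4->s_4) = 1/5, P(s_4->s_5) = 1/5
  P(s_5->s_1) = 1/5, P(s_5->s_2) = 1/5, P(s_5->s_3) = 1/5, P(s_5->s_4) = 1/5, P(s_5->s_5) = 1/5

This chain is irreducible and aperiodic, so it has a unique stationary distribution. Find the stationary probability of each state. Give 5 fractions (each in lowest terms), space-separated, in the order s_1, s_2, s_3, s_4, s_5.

The stationary distribution satisfies pi = pi * P, i.e.:
  pi_s_1 = 1/5*pi_s_1 + 1/5*pi_s_2 + 1/5*pi_s_3 + 1/10*pi_s_4 + 1/5*pi_s_5
  pi_s_2 = 1/10*pi_s_1 + 1/10*pi_s_2 + 1/10*pi_s_3 + 1/10*pi_s_4 + 1/5*pi_s_5
  pi_s_3 = 3/10*pi_s_1 + 1/10*pi_s_2 + 2/5*pi_s_3 + 2/5*pi_s_4 + 1/5*pi_s_5
  pi_s_4 = 1/10*pi_s_1 + 1/10*pi_s_2 + 1/5*pi_s_3 + 1/5*pi_s_4 + 1/5*pi_s_5
  pi_s_5 = 3/10*pi_s_1 + 1/2*pi_s_2 + 1/10*pi_s_3 + 1/5*pi_s_4 + 1/5*pi_s_5
with normalization: pi_s_1 + pi_s_2 + pi_s_3 + pi_s_4 + pi_s_5 = 1.

Using the first 4 balance equations plus normalization, the linear system A*pi = b is:
  [-4/5, 1/5, 1/5, 1/10, 1/5] . pi = 0
  [1/10, -9/10, 1/10, 1/10, 1/5] . pi = 0
  [3/10, 1/10, -3/5, 2/5, 1/5] . pi = 0
  [1/10, 1/10, 1/5, -4/5, 1/5] . pi = 0
  [1, 1, 1, 1, 1] . pi = 1

Solving yields:
  pi_s_1 = 780/4261
  pi_s_2 = 522/4261
  pi_s_3 = 1278/4261
  pi_s_4 = 722/4261
  pi_s_5 = 959/4261

Verification (pi * P):
  780/4261*1/5 + 522/4261*1/5 + 1278/4261*1/5 + 722/4261*1/10 + 959/4261*1/5 = 780/4261 = pi_s_1  (ok)
  780/4261*1/10 + 522/4261*1/10 + 1278/4261*1/10 + 722/4261*1/10 + 959/4261*1/5 = 522/4261 = pi_s_2  (ok)
  780/4261*3/10 + 522/4261*1/10 + 1278/4261*2/5 + 722/4261*2/5 + 959/4261*1/5 = 1278/4261 = pi_s_3  (ok)
  780/4261*1/10 + 522/4261*1/10 + 1278/4261*1/5 + 722/4261*1/5 + 959/4261*1/5 = 722/4261 = pi_s_4  (ok)
  780/4261*3/10 + 522/4261*1/2 + 1278/4261*1/10 + 722/4261*1/5 + 959/4261*1/5 = 959/4261 = pi_s_5  (ok)

Answer: 780/4261 522/4261 1278/4261 722/4261 959/4261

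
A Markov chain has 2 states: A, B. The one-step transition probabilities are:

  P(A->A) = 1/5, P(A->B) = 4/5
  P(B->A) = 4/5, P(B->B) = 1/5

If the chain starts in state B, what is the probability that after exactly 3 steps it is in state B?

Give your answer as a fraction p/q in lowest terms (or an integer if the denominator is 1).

Answer: 49/125

Derivation:
Computing P^3 by repeated multiplication:
P^1 =
  A: [1/5, 4/5]
  B: [4/5, 1/5]
P^2 =
  A: [17/25, 8/25]
  B: [8/25, 17/25]
P^3 =
  A: [49/125, 76/125]
  B: [76/125, 49/125]

(P^3)[B -> B] = 49/125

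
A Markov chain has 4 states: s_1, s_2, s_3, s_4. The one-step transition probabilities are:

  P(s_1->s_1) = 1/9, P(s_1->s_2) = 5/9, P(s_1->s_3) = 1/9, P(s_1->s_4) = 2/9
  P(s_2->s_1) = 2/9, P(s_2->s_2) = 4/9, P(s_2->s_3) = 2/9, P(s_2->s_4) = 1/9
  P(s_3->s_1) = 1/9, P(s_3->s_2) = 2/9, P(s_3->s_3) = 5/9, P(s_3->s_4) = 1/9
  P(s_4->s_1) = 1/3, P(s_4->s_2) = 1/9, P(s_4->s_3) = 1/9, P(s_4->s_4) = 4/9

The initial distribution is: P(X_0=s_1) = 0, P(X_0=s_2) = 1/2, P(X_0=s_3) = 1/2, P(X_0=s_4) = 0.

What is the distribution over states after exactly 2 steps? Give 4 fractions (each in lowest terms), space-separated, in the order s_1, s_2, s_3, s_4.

Answer: 14/81 55/162 26/81 1/6

Derivation:
Propagating the distribution step by step (d_{t+1} = d_t * P):
d_0 = (s_1=0, s_2=1/2, s_3=1/2, s_4=0)
  d_1[s_1] = 0*1/9 + 1/2*2/9 + 1/2*1/9 + 0*1/3 = 1/6
  d_1[s_2] = 0*5/9 + 1/2*4/9 + 1/2*2/9 + 0*1/9 = 1/3
  d_1[s_3] = 0*1/9 + 1/2*2/9 + 1/2*5/9 + 0*1/9 = 7/18
  d_1[s_4] = 0*2/9 + 1/2*1/9 + 1/2*1/9 + 0*4/9 = 1/9
d_1 = (s_1=1/6, s_2=1/3, s_3=7/18, s_4=1/9)
  d_2[s_1] = 1/6*1/9 + 1/3*2/9 + 7/18*1/9 + 1/9*1/3 = 14/81
  d_2[s_2] = 1/6*5/9 + 1/3*4/9 + 7/18*2/9 + 1/9*1/9 = 55/162
  d_2[s_3] = 1/6*1/9 + 1/3*2/9 + 7/18*5/9 + 1/9*1/9 = 26/81
  d_2[s_4] = 1/6*2/9 + 1/3*1/9 + 7/18*1/9 + 1/9*4/9 = 1/6
d_2 = (s_1=14/81, s_2=55/162, s_3=26/81, s_4=1/6)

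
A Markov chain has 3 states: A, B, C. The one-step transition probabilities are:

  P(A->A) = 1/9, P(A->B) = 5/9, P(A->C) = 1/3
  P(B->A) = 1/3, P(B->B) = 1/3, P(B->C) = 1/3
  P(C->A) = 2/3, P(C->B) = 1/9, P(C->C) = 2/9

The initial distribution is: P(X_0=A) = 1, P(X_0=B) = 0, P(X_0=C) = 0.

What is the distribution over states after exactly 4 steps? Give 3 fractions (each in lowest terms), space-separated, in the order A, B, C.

Propagating the distribution step by step (d_{t+1} = d_t * P):
d_0 = (A=1, B=0, C=0)
  d_1[A] = 1*1/9 + 0*1/3 + 0*2/3 = 1/9
  d_1[B] = 1*5/9 + 0*1/3 + 0*1/9 = 5/9
  d_1[C] = 1*1/3 + 0*1/3 + 0*2/9 = 1/3
d_1 = (A=1/9, B=5/9, C=1/3)
  d_2[A] = 1/9*1/9 + 5/9*1/3 + 1/3*2/3 = 34/81
  d_2[B] = 1/9*5/9 + 5/9*1/3 + 1/3*1/9 = 23/81
  d_2[C] = 1/9*1/3 + 5/9*1/3 + 1/3*2/9 = 8/27
d_2 = (A=34/81, B=23/81, C=8/27)
  d_3[A] = 34/81*1/9 + 23/81*1/3 + 8/27*2/3 = 247/729
  d_3[B] = 34/81*5/9 + 23/81*1/3 + 8/27*1/9 = 263/729
  d_3[C] = 34/81*1/3 + 23/81*1/3 + 8/27*2/9 = 73/243
d_3 = (A=247/729, B=263/729, C=73/243)
  d_4[A] = 247/729*1/9 + 263/729*1/3 + 73/243*2/3 = 2350/6561
  d_4[B] = 247/729*5/9 + 263/729*1/3 + 73/243*1/9 = 2243/6561
  d_4[C] = 247/729*1/3 + 263/729*1/3 + 73/243*2/9 = 656/2187
d_4 = (A=2350/6561, B=2243/6561, C=656/2187)

Answer: 2350/6561 2243/6561 656/2187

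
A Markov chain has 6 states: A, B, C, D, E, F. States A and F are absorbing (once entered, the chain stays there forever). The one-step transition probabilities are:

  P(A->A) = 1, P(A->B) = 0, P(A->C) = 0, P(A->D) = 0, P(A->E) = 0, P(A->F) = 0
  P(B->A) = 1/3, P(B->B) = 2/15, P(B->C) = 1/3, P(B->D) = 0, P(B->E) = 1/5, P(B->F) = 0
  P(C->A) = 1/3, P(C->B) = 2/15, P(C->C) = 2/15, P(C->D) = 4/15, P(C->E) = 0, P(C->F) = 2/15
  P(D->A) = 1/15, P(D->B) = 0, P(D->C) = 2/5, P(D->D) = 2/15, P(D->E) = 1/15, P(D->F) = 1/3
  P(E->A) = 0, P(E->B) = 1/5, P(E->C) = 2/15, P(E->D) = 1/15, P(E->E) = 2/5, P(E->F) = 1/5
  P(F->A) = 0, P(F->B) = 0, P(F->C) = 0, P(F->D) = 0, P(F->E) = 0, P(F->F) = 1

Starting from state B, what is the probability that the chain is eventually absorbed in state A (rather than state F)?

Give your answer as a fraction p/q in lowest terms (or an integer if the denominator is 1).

Answer: 10043/13975

Derivation:
Let a_i = P(absorbed in A | start in state i).
Boundary conditions: a_A = 1, a_F = 0.
For each transient state i, a_i = sum_j P(i->j) * a_j:
  a_B = 1/3*a_A + 2/15*a_B + 1/3*a_C + 0*a_D + 1/5*a_E + 0*a_F
  a_C = 1/3*a_A + 2/15*a_B + 2/15*a_C + 4/15*a_D + 0*a_E + 2/15*a_F
  a_D = 1/15*a_A + 0*a_B + 2/5*a_C + 2/15*a_D + 1/15*a_E + 1/3*a_F
  a_E = 0*a_A + 1/5*a_B + 2/15*a_C + 1/15*a_D + 2/5*a_E + 1/5*a_F

Substituting a_A = 1 and a_F = 0, rearrange to (I - Q) a = r where r[i] = P(i -> A):
  [13/15, -1/3, 0, -1/5] . (a_B, a_C, a_D, a_E) = 1/3
  [-2/15, 13/15, -4/15, 0] . (a_B, a_C, a_D, a_E) = 1/3
  [0, -2/5, 13/15, -1/15] . (a_B, a_C, a_D, a_E) = 1/15
  [-1/5, -2/15, -1/15, 3/5] . (a_B, a_C, a_D, a_E) = 0

Solving yields:
  a_B = 10043/13975
  a_C = 8613/13975
  a_D = 5502/13975
  a_E = 5873/13975

Starting state is B, so the absorption probability is a_B = 10043/13975.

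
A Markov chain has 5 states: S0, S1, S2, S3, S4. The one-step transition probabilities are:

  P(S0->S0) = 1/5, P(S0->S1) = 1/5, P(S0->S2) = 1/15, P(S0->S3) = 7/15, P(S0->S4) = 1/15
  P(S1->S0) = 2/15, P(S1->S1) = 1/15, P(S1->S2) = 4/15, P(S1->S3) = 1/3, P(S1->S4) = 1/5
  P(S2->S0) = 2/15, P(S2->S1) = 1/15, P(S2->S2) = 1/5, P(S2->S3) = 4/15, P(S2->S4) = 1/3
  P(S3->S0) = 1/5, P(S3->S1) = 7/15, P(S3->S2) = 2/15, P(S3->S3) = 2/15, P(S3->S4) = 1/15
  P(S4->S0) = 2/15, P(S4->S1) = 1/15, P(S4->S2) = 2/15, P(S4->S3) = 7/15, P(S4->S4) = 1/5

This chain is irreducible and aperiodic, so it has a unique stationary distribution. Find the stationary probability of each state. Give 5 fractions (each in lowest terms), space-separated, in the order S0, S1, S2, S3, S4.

The stationary distribution satisfies pi = pi * P, i.e.:
  pi_S0 = 1/5*pi_S0 + 2/15*pi_S1 + 2/15*pi_S2 + 1/5*pi_S3 + 2/15*pi_S4
  pi_S1 = 1/5*pi_S0 + 1/15*pi_S1 + 1/15*pi_S2 + 7/15*pi_S3 + 1/15*pi_S4
  pi_S2 = 1/15*pi_S0 + 4/15*pi_S1 + 1/5*pi_S2 + 2/15*pi_S3 + 2/15*pi_S4
  pi_S3 = 7/15*pi_S0 + 1/3*pi_S1 + 4/15*pi_S2 + 2/15*pi_S3 + 7/15*pi_S4
  pi_S4 = 1/15*pi_S0 + 1/5*pi_S1 + 1/3*pi_S2 + 1/15*pi_S3 + 1/5*pi_S4
with normalization: pi_S0 + pi_S1 + pi_S2 + pi_S3 + pi_S4 = 1.

Using the first 4 balance equations plus normalization, the linear system A*pi = b is:
  [-4/5, 2/15, 2/15, 1/5, 2/15] . pi = 0
  [1/5, -14/15, 1/15, 7/15, 1/15] . pi = 0
  [1/15, 4/15, -4/5, 2/15, 2/15] . pi = 0
  [7/15, 1/3, 4/15, -13/15, 7/15] . pi = 0
  [1, 1, 1, 1, 1] . pi = 1

Solving yields:
  pi_S0 = 10154/61679
  pi_S1 = 12985/61679
  pi_S2 = 9941/61679
  pi_S3 = 18798/61679
  pi_S4 = 9801/61679

Verification (pi * P):
  10154/61679*1/5 + 12985/61679*2/15 + 9941/61679*2/15 + 18798/61679*1/5 + 9801/61679*2/15 = 10154/61679 = pi_S0  (ok)
  10154/61679*1/5 + 12985/61679*1/15 + 9941/61679*1/15 + 18798/61679*7/15 + 9801/61679*1/15 = 12985/61679 = pi_S1  (ok)
  10154/61679*1/15 + 12985/61679*4/15 + 9941/61679*1/5 + 18798/61679*2/15 + 9801/61679*2/15 = 9941/61679 = pi_S2  (ok)
  10154/61679*7/15 + 12985/61679*1/3 + 9941/61679*4/15 + 18798/61679*2/15 + 9801/61679*7/15 = 18798/61679 = pi_S3  (ok)
  10154/61679*1/15 + 12985/61679*1/5 + 9941/61679*1/3 + 18798/61679*1/15 + 9801/61679*1/5 = 9801/61679 = pi_S4  (ok)

Answer: 10154/61679 12985/61679 9941/61679 18798/61679 9801/61679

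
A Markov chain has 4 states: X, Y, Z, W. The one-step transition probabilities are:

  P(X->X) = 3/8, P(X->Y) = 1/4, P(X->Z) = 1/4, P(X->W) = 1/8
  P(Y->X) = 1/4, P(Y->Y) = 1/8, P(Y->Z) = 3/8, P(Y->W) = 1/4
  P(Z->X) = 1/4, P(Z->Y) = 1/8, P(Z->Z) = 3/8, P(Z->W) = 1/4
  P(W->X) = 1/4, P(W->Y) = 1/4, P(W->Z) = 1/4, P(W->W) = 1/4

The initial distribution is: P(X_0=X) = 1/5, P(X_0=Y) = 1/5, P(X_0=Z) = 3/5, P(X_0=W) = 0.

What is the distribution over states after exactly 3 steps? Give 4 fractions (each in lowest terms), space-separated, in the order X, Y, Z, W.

Answer: 731/2560 3/16 5/16 549/2560

Derivation:
Propagating the distribution step by step (d_{t+1} = d_t * P):
d_0 = (X=1/5, Y=1/5, Z=3/5, W=0)
  d_1[X] = 1/5*3/8 + 1/5*1/4 + 3/5*1/4 + 0*1/4 = 11/40
  d_1[Y] = 1/5*1/4 + 1/5*1/8 + 3/5*1/8 + 0*1/4 = 3/20
  d_1[Z] = 1/5*1/4 + 1/5*3/8 + 3/5*3/8 + 0*1/4 = 7/20
  d_1[W] = 1/5*1/8 + 1/5*1/4 + 3/5*1/4 + 0*1/4 = 9/40
d_1 = (X=11/40, Y=3/20, Z=7/20, W=9/40)
  d_2[X] = 11/40*3/8 + 3/20*1/4 + 7/20*1/4 + 9/40*1/4 = 91/320
  d_2[Y] = 11/40*1/4 + 3/20*1/8 + 7/20*1/8 + 9/40*1/4 = 3/16
  d_2[Z] = 11/40*1/4 + 3/20*3/8 + 7/20*3/8 + 9/40*1/4 = 5/16
  d_2[W] = 11/40*1/8 + 3/20*1/4 + 7/20*1/4 + 9/40*1/4 = 69/320
d_2 = (X=91/320, Y=3/16, Z=5/16, W=69/320)
  d_3[X] = 91/320*3/8 + 3/16*1/4 + 5/16*1/4 + 69/320*1/4 = 731/2560
  d_3[Y] = 91/320*1/4 + 3/16*1/8 + 5/16*1/8 + 69/320*1/4 = 3/16
  d_3[Z] = 91/320*1/4 + 3/16*3/8 + 5/16*3/8 + 69/320*1/4 = 5/16
  d_3[W] = 91/320*1/8 + 3/16*1/4 + 5/16*1/4 + 69/320*1/4 = 549/2560
d_3 = (X=731/2560, Y=3/16, Z=5/16, W=549/2560)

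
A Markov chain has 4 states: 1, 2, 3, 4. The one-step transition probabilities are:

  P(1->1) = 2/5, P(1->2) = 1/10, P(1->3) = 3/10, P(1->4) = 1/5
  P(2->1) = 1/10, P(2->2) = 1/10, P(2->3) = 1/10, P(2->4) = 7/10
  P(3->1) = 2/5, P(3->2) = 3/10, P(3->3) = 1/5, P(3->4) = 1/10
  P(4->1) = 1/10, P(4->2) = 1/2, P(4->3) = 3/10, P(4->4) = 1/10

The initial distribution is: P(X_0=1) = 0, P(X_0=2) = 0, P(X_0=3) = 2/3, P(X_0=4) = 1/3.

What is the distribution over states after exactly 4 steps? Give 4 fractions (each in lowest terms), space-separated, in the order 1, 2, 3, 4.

Propagating the distribution step by step (d_{t+1} = d_t * P):
d_0 = (1=0, 2=0, 3=2/3, 4=1/3)
  d_1[1] = 0*2/5 + 0*1/10 + 2/3*2/5 + 1/3*1/10 = 3/10
  d_1[2] = 0*1/10 + 0*1/10 + 2/3*3/10 + 1/3*1/2 = 11/30
  d_1[3] = 0*3/10 + 0*1/10 + 2/3*1/5 + 1/3*3/10 = 7/30
  d_1[4] = 0*1/5 + 0*7/10 + 2/3*1/10 + 1/3*1/10 = 1/10
d_1 = (1=3/10, 2=11/30, 3=7/30, 4=1/10)
  d_2[1] = 3/10*2/5 + 11/30*1/10 + 7/30*2/5 + 1/10*1/10 = 13/50
  d_2[2] = 3/10*1/10 + 11/30*1/10 + 7/30*3/10 + 1/10*1/2 = 14/75
  d_2[3] = 3/10*3/10 + 11/30*1/10 + 7/30*1/5 + 1/10*3/10 = 61/300
  d_2[4] = 3/10*1/5 + 11/30*7/10 + 7/30*1/10 + 1/10*1/10 = 7/20
d_2 = (1=13/50, 2=14/75, 3=61/300, 4=7/20)
  d_3[1] = 13/50*2/5 + 14/75*1/10 + 61/300*2/5 + 7/20*1/10 = 239/1000
  d_3[2] = 13/50*1/10 + 14/75*1/10 + 61/300*3/10 + 7/20*1/2 = 421/1500
  d_3[3] = 13/50*3/10 + 14/75*1/10 + 61/300*1/5 + 7/20*3/10 = 727/3000
  d_3[4] = 13/50*1/5 + 14/75*7/10 + 61/300*1/10 + 7/20*1/10 = 119/500
d_3 = (1=239/1000, 2=421/1500, 3=727/3000, 4=119/500)
  d_4[1] = 239/1000*2/5 + 421/1500*1/10 + 727/3000*2/5 + 119/500*1/10 = 611/2500
  d_4[2] = 239/1000*1/10 + 421/1500*1/10 + 727/3000*3/10 + 119/500*1/2 = 731/3000
  d_4[3] = 239/1000*3/10 + 421/1500*1/10 + 727/3000*1/5 + 119/500*3/10 = 6589/30000
  d_4[4] = 239/1000*1/5 + 421/1500*7/10 + 727/3000*1/10 + 119/500*1/10 = 2923/10000
d_4 = (1=611/2500, 2=731/3000, 3=6589/30000, 4=2923/10000)

Answer: 611/2500 731/3000 6589/30000 2923/10000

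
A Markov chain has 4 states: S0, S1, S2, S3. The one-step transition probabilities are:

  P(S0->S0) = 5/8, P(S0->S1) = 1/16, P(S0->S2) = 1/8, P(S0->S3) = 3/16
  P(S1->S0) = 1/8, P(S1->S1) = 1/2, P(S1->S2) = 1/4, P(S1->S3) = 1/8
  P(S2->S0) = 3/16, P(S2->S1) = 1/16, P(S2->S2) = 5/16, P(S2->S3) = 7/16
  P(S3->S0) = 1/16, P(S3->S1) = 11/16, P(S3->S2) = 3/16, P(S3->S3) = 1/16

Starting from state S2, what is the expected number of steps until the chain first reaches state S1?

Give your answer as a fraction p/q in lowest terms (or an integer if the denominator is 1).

Answer: 152/35

Derivation:
Let h_i = expected steps to first reach S1 from state i.
Boundary: h_S1 = 0.
First-step equations for the other states:
  h_S0 = 1 + 5/8*h_S0 + 1/16*h_S1 + 1/8*h_S2 + 3/16*h_S3
  h_S2 = 1 + 3/16*h_S0 + 1/16*h_S1 + 5/16*h_S2 + 7/16*h_S3
  h_S3 = 1 + 1/16*h_S0 + 11/16*h_S1 + 3/16*h_S2 + 1/16*h_S3

Substituting h_S1 = 0 and rearranging gives the linear system (I - Q) h = 1:
  [3/8, -1/8, -3/16] . (h_S0, h_S2, h_S3) = 1
  [-3/16, 11/16, -7/16] . (h_S0, h_S2, h_S3) = 1
  [-1/16, -3/16, 15/16] . (h_S0, h_S2, h_S3) = 1

Solving yields:
  h_S0 = 184/35
  h_S2 = 152/35
  h_S3 = 16/7

Starting state is S2, so the expected hitting time is h_S2 = 152/35.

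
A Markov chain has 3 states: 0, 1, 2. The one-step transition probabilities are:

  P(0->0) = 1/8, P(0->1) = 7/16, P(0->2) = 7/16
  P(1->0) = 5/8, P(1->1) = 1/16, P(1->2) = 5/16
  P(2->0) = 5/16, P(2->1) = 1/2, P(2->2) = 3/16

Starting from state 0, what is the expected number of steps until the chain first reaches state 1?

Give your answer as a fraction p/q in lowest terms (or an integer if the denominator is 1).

Answer: 320/147

Derivation:
Let h_i = expected steps to first reach 1 from state i.
Boundary: h_1 = 0.
First-step equations for the other states:
  h_0 = 1 + 1/8*h_0 + 7/16*h_1 + 7/16*h_2
  h_2 = 1 + 5/16*h_0 + 1/2*h_1 + 3/16*h_2

Substituting h_1 = 0 and rearranging gives the linear system (I - Q) h = 1:
  [7/8, -7/16] . (h_0, h_2) = 1
  [-5/16, 13/16] . (h_0, h_2) = 1

Solving yields:
  h_0 = 320/147
  h_2 = 304/147

Starting state is 0, so the expected hitting time is h_0 = 320/147.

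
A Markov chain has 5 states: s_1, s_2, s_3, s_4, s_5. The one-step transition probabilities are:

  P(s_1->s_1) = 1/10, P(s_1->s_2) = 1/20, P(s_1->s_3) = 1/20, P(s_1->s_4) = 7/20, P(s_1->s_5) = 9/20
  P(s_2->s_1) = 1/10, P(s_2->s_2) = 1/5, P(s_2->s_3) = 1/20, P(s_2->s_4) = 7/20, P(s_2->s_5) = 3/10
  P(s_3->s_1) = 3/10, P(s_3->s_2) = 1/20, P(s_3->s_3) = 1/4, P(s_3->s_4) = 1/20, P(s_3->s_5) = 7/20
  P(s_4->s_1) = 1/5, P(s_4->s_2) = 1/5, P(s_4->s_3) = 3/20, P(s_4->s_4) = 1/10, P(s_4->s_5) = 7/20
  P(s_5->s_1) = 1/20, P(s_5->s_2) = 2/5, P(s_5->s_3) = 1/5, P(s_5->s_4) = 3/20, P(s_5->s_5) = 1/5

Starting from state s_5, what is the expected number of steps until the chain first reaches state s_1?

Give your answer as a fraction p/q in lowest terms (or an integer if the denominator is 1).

Answer: 26820/3473

Derivation:
Let h_i = expected steps to first reach s_1 from state i.
Boundary: h_s_1 = 0.
First-step equations for the other states:
  h_s_2 = 1 + 1/10*h_s_1 + 1/5*h_s_2 + 1/20*h_s_3 + 7/20*h_s_4 + 3/10*h_s_5
  h_s_3 = 1 + 3/10*h_s_1 + 1/20*h_s_2 + 1/4*h_s_3 + 1/20*h_s_4 + 7/20*h_s_5
  h_s_4 = 1 + 1/5*h_s_1 + 1/5*h_s_2 + 3/20*h_s_3 + 1/10*h_s_4 + 7/20*h_s_5
  h_s_5 = 1 + 1/20*h_s_1 + 2/5*h_s_2 + 1/5*h_s_3 + 3/20*h_s_4 + 1/5*h_s_5

Substituting h_s_1 = 0 and rearranging gives the linear system (I - Q) h = 1:
  [4/5, -1/20, -7/20, -3/10] . (h_s_2, h_s_3, h_s_4, h_s_5) = 1
  [-1/20, 3/4, -1/20, -7/20] . (h_s_2, h_s_3, h_s_4, h_s_5) = 1
  [-1/5, -3/20, 9/10, -7/20] . (h_s_2, h_s_3, h_s_4, h_s_5) = 1
  [-2/5, -1/5, -3/20, 4/5] . (h_s_2, h_s_3, h_s_4, h_s_5) = 1

Solving yields:
  h_s_2 = 25940/3473
  h_s_3 = 20440/3473
  h_s_4 = 1020/151
  h_s_5 = 26820/3473

Starting state is s_5, so the expected hitting time is h_s_5 = 26820/3473.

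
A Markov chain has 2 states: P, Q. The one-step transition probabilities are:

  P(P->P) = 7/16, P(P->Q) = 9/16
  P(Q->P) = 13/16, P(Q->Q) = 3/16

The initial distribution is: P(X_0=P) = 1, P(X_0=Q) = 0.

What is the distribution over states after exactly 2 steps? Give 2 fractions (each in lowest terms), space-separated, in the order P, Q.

Answer: 83/128 45/128

Derivation:
Propagating the distribution step by step (d_{t+1} = d_t * P):
d_0 = (P=1, Q=0)
  d_1[P] = 1*7/16 + 0*13/16 = 7/16
  d_1[Q] = 1*9/16 + 0*3/16 = 9/16
d_1 = (P=7/16, Q=9/16)
  d_2[P] = 7/16*7/16 + 9/16*13/16 = 83/128
  d_2[Q] = 7/16*9/16 + 9/16*3/16 = 45/128
d_2 = (P=83/128, Q=45/128)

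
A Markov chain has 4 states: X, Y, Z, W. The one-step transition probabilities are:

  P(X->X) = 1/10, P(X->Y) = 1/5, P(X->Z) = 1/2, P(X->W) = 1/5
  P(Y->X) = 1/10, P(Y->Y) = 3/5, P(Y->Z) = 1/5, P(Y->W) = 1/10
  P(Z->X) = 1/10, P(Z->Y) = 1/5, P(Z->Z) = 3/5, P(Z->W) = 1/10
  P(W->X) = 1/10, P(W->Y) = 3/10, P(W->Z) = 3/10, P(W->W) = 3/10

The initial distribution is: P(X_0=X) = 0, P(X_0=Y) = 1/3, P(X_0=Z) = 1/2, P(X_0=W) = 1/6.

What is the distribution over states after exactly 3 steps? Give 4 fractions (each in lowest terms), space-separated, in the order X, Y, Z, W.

Propagating the distribution step by step (d_{t+1} = d_t * P):
d_0 = (X=0, Y=1/3, Z=1/2, W=1/6)
  d_1[X] = 0*1/10 + 1/3*1/10 + 1/2*1/10 + 1/6*1/10 = 1/10
  d_1[Y] = 0*1/5 + 1/3*3/5 + 1/2*1/5 + 1/6*3/10 = 7/20
  d_1[Z] = 0*1/2 + 1/3*1/5 + 1/2*3/5 + 1/6*3/10 = 5/12
  d_1[W] = 0*1/5 + 1/3*1/10 + 1/2*1/10 + 1/6*3/10 = 2/15
d_1 = (X=1/10, Y=7/20, Z=5/12, W=2/15)
  d_2[X] = 1/10*1/10 + 7/20*1/10 + 5/12*1/10 + 2/15*1/10 = 1/10
  d_2[Y] = 1/10*1/5 + 7/20*3/5 + 5/12*1/5 + 2/15*3/10 = 53/150
  d_2[Z] = 1/10*1/2 + 7/20*1/5 + 5/12*3/5 + 2/15*3/10 = 41/100
  d_2[W] = 1/10*1/5 + 7/20*1/10 + 5/12*1/10 + 2/15*3/10 = 41/300
d_2 = (X=1/10, Y=53/150, Z=41/100, W=41/300)
  d_3[X] = 1/10*1/10 + 53/150*1/10 + 41/100*1/10 + 41/300*1/10 = 1/10
  d_3[Y] = 1/10*1/5 + 53/150*3/5 + 41/100*1/5 + 41/300*3/10 = 71/200
  d_3[Z] = 1/10*1/2 + 53/150*1/5 + 41/100*3/5 + 41/300*3/10 = 1223/3000
  d_3[W] = 1/10*1/5 + 53/150*1/10 + 41/100*1/10 + 41/300*3/10 = 103/750
d_3 = (X=1/10, Y=71/200, Z=1223/3000, W=103/750)

Answer: 1/10 71/200 1223/3000 103/750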